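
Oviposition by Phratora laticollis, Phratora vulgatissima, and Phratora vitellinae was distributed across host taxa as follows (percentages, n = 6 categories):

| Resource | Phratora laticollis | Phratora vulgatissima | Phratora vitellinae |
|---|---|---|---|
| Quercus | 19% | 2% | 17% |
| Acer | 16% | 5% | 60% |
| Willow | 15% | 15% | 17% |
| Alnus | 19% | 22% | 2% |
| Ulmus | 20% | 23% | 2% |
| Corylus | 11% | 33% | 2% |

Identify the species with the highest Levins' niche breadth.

Convert percentages to proportions (divide by 100).
Σp_latiᵢ² = 0.19² + 0.16² + 0.15² + 0.19² + 0.20² + 0.11² = 0.0361 + 0.0256 + 0.0225 + 0.0361 + 0.0400 + 0.0121 = 0.1724
B_lati = 1 / 0.1724 = 5.8005
Σp_vulgᵢ² = 0.02² + 0.05² + 0.15² + 0.22² + 0.23² + 0.33² = 0.0004 + 0.0025 + 0.0225 + 0.0484 + 0.0529 + 0.1089 = 0.2356
B_vulg = 1 / 0.2356 = 4.2445
Σp_viteᵢ² = 0.17² + 0.60² + 0.17² + 0.02² + 0.02² + 0.02² = 0.0289 + 0.3600 + 0.0289 + 0.0004 + 0.0004 + 0.0004 = 0.4190
B_vite = 1 / 0.4190 = 2.3866
Highest B → broadest niche (most generalist): Phratora laticollis (B = 5.80).

Phratora laticollis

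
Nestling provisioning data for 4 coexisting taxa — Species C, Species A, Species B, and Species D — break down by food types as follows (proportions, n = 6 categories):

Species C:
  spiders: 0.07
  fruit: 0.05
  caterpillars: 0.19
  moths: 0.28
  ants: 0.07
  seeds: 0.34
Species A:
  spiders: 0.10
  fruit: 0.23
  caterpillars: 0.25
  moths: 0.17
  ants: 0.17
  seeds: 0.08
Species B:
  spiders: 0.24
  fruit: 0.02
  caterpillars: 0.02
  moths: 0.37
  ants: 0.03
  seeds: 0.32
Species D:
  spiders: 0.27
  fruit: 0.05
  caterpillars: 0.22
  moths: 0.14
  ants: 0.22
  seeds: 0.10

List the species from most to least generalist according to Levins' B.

Σp_Cᵢ² = 0.07² + 0.05² + 0.19² + 0.28² + 0.07² + 0.34² = 0.0049 + 0.0025 + 0.0361 + 0.0784 + 0.0049 + 0.1156 = 0.2424
B_C = 1 / 0.2424 = 4.1254
Σp_Aᵢ² = 0.10² + 0.23² + 0.25² + 0.17² + 0.17² + 0.08² = 0.0100 + 0.0529 + 0.0625 + 0.0289 + 0.0289 + 0.0064 = 0.1896
B_A = 1 / 0.1896 = 5.2743
Σp_Bᵢ² = 0.24² + 0.02² + 0.02² + 0.37² + 0.03² + 0.32² = 0.0576 + 0.0004 + 0.0004 + 0.1369 + 0.0009 + 0.1024 = 0.2986
B_B = 1 / 0.2986 = 3.3490
Σp_Dᵢ² = 0.27² + 0.05² + 0.22² + 0.14² + 0.22² + 0.10² = 0.0729 + 0.0025 + 0.0484 + 0.0196 + 0.0484 + 0.0100 = 0.2018
B_D = 1 / 0.2018 = 4.9554
Ranking by B (broadest → narrowest): Species A (5.27) > Species D (4.96) > Species C (4.13) > Species B (3.35)

Species A > Species D > Species C > Species B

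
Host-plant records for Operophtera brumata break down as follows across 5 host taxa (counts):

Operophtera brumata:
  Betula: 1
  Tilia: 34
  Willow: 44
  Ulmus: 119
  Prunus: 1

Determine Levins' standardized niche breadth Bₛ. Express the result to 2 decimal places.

Proportions for Operophtera brumata (n=199): 1/199=0.0050, 34/199=0.1709, 44/199=0.2211, 119/199=0.5980, 1/199=0.0050
Σpᵢ² = 0.0050² + 0.1709² + 0.2211² + 0.5980² + 0.0050² = 0.000025 + 0.029207 + 0.048885 + 0.357604 + 0.000025 = 0.435746
B = 1 / 0.435746 = 2.2949
Bₛ = (B − 1)/(n − 1) = (2.2949 − 1)/(5 − 1) = 1.2949/4 = 0.3237

0.32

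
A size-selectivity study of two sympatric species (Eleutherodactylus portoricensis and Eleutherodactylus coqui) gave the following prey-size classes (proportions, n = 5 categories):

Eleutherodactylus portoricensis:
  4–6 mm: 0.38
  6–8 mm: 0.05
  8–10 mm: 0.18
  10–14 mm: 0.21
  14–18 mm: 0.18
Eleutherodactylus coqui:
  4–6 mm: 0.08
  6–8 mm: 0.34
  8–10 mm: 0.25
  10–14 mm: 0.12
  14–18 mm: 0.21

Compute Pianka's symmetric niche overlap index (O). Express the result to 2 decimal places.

Σ p₁ᵢp₂ᵢ = 0.0304 + 0.0170 + 0.0450 + 0.0252 + 0.0378 = 0.1554
Σp_1ᵢ² = 0.38² + 0.05² + 0.18² + 0.21² + 0.18² = 0.1444 + 0.0025 + 0.0324 + 0.0441 + 0.0324 = 0.2558
Σp_2ᵢ² = 0.08² + 0.34² + 0.25² + 0.12² + 0.21² = 0.0064 + 0.1156 + 0.0625 + 0.0144 + 0.0441 = 0.2430
O = 0.1554 / √(0.2558 × 0.2430) = 0.1554 / 0.24932 = 0.6233

0.62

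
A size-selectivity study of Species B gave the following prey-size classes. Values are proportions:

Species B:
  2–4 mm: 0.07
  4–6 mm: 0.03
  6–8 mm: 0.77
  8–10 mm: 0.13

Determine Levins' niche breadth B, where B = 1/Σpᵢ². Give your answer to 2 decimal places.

Σpᵢ² = 0.07² + 0.03² + 0.77² + 0.13² = 0.0049 + 0.0009 + 0.5929 + 0.0169 = 0.6156
B = 1 / 0.6156 = 1.6244

1.62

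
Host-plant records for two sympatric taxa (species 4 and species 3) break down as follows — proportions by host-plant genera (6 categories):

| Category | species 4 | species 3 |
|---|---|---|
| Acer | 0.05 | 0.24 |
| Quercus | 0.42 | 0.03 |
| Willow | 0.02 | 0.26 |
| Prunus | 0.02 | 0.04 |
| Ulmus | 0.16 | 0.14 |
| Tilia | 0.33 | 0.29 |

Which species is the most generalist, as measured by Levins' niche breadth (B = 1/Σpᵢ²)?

Σp_4ᵢ² = 0.05² + 0.42² + 0.02² + 0.02² + 0.16² + 0.33² = 0.0025 + 0.1764 + 0.0004 + 0.0004 + 0.0256 + 0.1089 = 0.3142
B_4 = 1 / 0.3142 = 3.1827
Σp_3ᵢ² = 0.24² + 0.03² + 0.26² + 0.04² + 0.14² + 0.29² = 0.0576 + 0.0009 + 0.0676 + 0.0016 + 0.0196 + 0.0841 = 0.2314
B_3 = 1 / 0.2314 = 4.3215
Highest B → broadest niche (most generalist): species 3 (B = 4.32).

species 3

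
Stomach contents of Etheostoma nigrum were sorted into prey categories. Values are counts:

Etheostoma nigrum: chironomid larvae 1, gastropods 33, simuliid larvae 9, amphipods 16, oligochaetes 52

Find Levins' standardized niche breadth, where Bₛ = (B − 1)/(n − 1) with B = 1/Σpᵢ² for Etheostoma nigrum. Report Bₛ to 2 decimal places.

0.50

Proportions for Etheostoma nigrum (n=111): 1/111=0.0090, 33/111=0.2973, 9/111=0.0811, 16/111=0.1441, 52/111=0.4685
Σpᵢ² = 0.0090² + 0.2973² + 0.0811² + 0.1441² + 0.4685² = 0.000081 + 0.088387 + 0.006577 + 0.020765 + 0.219492 = 0.335302
B = 1 / 0.335302 = 2.9824
Bₛ = (B − 1)/(n − 1) = (2.9824 − 1)/(5 − 1) = 1.9824/4 = 0.4956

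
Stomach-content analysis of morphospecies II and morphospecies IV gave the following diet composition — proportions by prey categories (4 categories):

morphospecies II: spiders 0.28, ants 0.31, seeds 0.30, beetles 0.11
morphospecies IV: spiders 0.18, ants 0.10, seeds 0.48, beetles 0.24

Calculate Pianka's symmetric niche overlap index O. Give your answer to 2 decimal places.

Σ p₁ᵢp₂ᵢ = 0.0504 + 0.0310 + 0.1440 + 0.0264 = 0.2518
Σp_1ᵢ² = 0.28² + 0.31² + 0.30² + 0.11² = 0.0784 + 0.0961 + 0.0900 + 0.0121 = 0.2766
Σp_2ᵢ² = 0.18² + 0.10² + 0.48² + 0.24² = 0.0324 + 0.0100 + 0.2304 + 0.0576 = 0.3304
O = 0.2518 / √(0.2766 × 0.3304) = 0.2518 / 0.30231 = 0.8329

0.83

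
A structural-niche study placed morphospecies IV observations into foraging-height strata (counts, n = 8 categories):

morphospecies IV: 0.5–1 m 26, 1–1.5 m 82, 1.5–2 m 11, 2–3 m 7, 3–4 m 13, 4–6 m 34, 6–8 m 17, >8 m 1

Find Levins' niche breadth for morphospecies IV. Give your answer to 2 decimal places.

Proportions for morphospecies IV (n=191): 26/191=0.1361, 82/191=0.4293, 11/191=0.0576, 7/191=0.0366, 13/191=0.0681, 34/191=0.1780, 17/191=0.0890, 1/191=0.0052
Σpᵢ² = 0.1361² + 0.4293² + 0.0576² + 0.0366² + 0.0681² + 0.1780² + 0.0890² + 0.0052² = 0.018523 + 0.184298 + 0.003318 + 0.001340 + 0.004638 + 0.031684 + 0.007921 + 0.000027 = 0.251749
B = 1 / 0.251749 = 3.9722

3.97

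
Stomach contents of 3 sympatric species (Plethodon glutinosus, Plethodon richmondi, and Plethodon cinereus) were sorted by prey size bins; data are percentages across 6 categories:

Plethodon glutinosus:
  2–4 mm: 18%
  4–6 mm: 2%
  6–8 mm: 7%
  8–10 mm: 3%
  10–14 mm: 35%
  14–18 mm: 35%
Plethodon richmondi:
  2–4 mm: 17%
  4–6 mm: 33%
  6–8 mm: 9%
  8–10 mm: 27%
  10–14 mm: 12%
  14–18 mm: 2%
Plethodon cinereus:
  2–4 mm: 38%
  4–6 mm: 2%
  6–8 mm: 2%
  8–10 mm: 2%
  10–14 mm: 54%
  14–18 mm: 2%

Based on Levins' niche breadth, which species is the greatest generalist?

Convert percentages to proportions (divide by 100).
Σp_glutᵢ² = 0.18² + 0.02² + 0.07² + 0.03² + 0.35² + 0.35² = 0.0324 + 0.0004 + 0.0049 + 0.0009 + 0.1225 + 0.1225 = 0.2836
B_glut = 1 / 0.2836 = 3.5261
Σp_richᵢ² = 0.17² + 0.33² + 0.09² + 0.27² + 0.12² + 0.02² = 0.0289 + 0.1089 + 0.0081 + 0.0729 + 0.0144 + 0.0004 = 0.2336
B_rich = 1 / 0.2336 = 4.2808
Σp_cineᵢ² = 0.38² + 0.02² + 0.02² + 0.02² + 0.54² + 0.02² = 0.1444 + 0.0004 + 0.0004 + 0.0004 + 0.2916 + 0.0004 = 0.4376
B_cine = 1 / 0.4376 = 2.2852
Highest B → broadest niche (most generalist): Plethodon richmondi (B = 4.28).

Plethodon richmondi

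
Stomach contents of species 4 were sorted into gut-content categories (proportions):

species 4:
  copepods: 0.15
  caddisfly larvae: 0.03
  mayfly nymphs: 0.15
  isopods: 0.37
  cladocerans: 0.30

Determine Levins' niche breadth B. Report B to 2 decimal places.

3.67

Σpᵢ² = 0.15² + 0.03² + 0.15² + 0.37² + 0.30² = 0.0225 + 0.0009 + 0.0225 + 0.1369 + 0.0900 = 0.2728
B = 1 / 0.2728 = 3.6657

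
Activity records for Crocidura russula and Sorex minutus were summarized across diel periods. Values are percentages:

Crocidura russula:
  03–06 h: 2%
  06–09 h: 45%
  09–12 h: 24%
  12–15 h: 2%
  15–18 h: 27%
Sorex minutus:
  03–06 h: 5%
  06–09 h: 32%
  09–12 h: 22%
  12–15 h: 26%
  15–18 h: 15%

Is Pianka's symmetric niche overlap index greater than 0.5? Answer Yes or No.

Yes

Convert percentages to proportions (divide by 100).
Σ p₁ᵢp₂ᵢ = 0.0010 + 0.1440 + 0.0528 + 0.0052 + 0.0405 = 0.2435
Σp_1ᵢ² = 0.02² + 0.45² + 0.24² + 0.02² + 0.27² = 0.0004 + 0.2025 + 0.0576 + 0.0004 + 0.0729 = 0.3338
Σp_2ᵢ² = 0.05² + 0.32² + 0.22² + 0.26² + 0.15² = 0.0025 + 0.1024 + 0.0484 + 0.0676 + 0.0225 = 0.2434
O = 0.2435 / √(0.3338 × 0.2434) = 0.2435 / 0.28504 = 0.8543
O = 0.8543 > 0.5 → Yes.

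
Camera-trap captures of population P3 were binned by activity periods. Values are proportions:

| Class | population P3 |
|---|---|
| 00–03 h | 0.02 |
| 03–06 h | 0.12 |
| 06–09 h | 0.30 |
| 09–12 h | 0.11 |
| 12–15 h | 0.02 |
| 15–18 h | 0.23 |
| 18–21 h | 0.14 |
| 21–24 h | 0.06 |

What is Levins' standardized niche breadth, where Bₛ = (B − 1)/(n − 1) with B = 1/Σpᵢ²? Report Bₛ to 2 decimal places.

0.60

Σpᵢ² = 0.02² + 0.12² + 0.30² + 0.11² + 0.02² + 0.23² + 0.14² + 0.06² = 0.0004 + 0.0144 + 0.0900 + 0.0121 + 0.0004 + 0.0529 + 0.0196 + 0.0036 = 0.1934
B = 1 / 0.1934 = 5.1706
Bₛ = (B − 1)/(n − 1) = (5.1706 − 1)/(8 − 1) = 4.1706/7 = 0.5958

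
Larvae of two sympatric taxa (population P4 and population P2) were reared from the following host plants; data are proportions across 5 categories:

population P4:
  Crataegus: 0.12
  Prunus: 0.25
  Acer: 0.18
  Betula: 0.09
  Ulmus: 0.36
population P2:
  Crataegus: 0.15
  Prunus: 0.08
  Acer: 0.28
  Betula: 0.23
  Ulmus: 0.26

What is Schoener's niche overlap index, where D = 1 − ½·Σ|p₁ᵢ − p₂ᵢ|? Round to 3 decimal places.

Σ|p₁ᵢ − p₂ᵢ| = 0.03 + 0.17 + 0.10 + 0.14 + 0.10 = 0.54
D = 1 − ½ × 0.54 = 1 − 0.270 = 0.73000

0.730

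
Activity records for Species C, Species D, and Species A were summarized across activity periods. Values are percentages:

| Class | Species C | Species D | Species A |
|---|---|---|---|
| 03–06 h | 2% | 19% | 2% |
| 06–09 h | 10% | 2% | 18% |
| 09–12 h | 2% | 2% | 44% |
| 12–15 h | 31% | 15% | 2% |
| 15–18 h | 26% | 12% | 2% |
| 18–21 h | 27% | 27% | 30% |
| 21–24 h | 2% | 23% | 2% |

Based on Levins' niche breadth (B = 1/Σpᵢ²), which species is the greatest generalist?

Convert percentages to proportions (divide by 100).
Σp_Cᵢ² = 0.02² + 0.10² + 0.02² + 0.31² + 0.26² + 0.27² + 0.02² = 0.0004 + 0.0100 + 0.0004 + 0.0961 + 0.0676 + 0.0729 + 0.0004 = 0.2478
B_C = 1 / 0.2478 = 4.0355
Σp_Dᵢ² = 0.19² + 0.02² + 0.02² + 0.15² + 0.12² + 0.27² + 0.23² = 0.0361 + 0.0004 + 0.0004 + 0.0225 + 0.0144 + 0.0729 + 0.0529 = 0.1996
B_D = 1 / 0.1996 = 5.0100
Σp_Aᵢ² = 0.02² + 0.18² + 0.44² + 0.02² + 0.02² + 0.30² + 0.02² = 0.0004 + 0.0324 + 0.1936 + 0.0004 + 0.0004 + 0.0900 + 0.0004 = 0.3176
B_A = 1 / 0.3176 = 3.1486
Highest B → broadest niche (most generalist): Species D (B = 5.01).

Species D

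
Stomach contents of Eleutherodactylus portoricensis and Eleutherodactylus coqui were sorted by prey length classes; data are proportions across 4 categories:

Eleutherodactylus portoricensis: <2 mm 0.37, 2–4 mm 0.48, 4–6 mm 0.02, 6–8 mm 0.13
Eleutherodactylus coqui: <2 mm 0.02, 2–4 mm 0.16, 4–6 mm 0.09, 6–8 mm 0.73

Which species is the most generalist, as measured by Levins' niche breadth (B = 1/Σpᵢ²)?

Eleutherodactylus portoricensis

Σp_portᵢ² = 0.37² + 0.48² + 0.02² + 0.13² = 0.1369 + 0.2304 + 0.0004 + 0.0169 = 0.3846
B_port = 1 / 0.3846 = 2.6001
Σp_coquᵢ² = 0.02² + 0.16² + 0.09² + 0.73² = 0.0004 + 0.0256 + 0.0081 + 0.5329 = 0.5670
B_coqu = 1 / 0.5670 = 1.7637
Highest B → broadest niche (most generalist): Eleutherodactylus portoricensis (B = 2.60).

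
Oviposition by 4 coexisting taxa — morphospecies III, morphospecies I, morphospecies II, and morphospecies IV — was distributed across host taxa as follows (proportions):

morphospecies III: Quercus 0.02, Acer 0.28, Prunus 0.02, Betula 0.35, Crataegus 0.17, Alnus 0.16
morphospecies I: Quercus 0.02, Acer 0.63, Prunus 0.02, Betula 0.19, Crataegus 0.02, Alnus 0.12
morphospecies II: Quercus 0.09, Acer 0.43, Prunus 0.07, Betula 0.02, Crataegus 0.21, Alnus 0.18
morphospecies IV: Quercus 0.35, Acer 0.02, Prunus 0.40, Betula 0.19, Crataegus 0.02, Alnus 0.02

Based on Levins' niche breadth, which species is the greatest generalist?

Σp_IIIᵢ² = 0.02² + 0.28² + 0.02² + 0.35² + 0.17² + 0.16² = 0.0004 + 0.0784 + 0.0004 + 0.1225 + 0.0289 + 0.0256 = 0.2562
B_III = 1 / 0.2562 = 3.9032
Σp_Iᵢ² = 0.02² + 0.63² + 0.02² + 0.19² + 0.02² + 0.12² = 0.0004 + 0.3969 + 0.0004 + 0.0361 + 0.0004 + 0.0144 = 0.4486
B_I = 1 / 0.4486 = 2.2292
Σp_IIᵢ² = 0.09² + 0.43² + 0.07² + 0.02² + 0.21² + 0.18² = 0.0081 + 0.1849 + 0.0049 + 0.0004 + 0.0441 + 0.0324 = 0.2748
B_II = 1 / 0.2748 = 3.6390
Σp_IVᵢ² = 0.35² + 0.02² + 0.40² + 0.19² + 0.02² + 0.02² = 0.1225 + 0.0004 + 0.1600 + 0.0361 + 0.0004 + 0.0004 = 0.3198
B_IV = 1 / 0.3198 = 3.1270
Highest B → broadest niche (most generalist): morphospecies III (B = 3.90).

morphospecies III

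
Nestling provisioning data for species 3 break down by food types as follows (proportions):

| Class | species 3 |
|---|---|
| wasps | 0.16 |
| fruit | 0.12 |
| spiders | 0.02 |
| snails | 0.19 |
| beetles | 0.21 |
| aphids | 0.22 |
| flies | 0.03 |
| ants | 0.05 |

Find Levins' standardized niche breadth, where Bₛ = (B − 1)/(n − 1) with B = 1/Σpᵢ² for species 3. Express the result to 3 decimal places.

Σpᵢ² = 0.16² + 0.12² + 0.02² + 0.19² + 0.21² + 0.22² + 0.03² + 0.05² = 0.0256 + 0.0144 + 0.0004 + 0.0361 + 0.0441 + 0.0484 + 0.0009 + 0.0025 = 0.1724
B = 1 / 0.1724 = 5.80046
Bₛ = (B − 1)/(n − 1) = (5.80046 − 1)/(8 − 1) = 4.80046/7 = 0.68578

0.686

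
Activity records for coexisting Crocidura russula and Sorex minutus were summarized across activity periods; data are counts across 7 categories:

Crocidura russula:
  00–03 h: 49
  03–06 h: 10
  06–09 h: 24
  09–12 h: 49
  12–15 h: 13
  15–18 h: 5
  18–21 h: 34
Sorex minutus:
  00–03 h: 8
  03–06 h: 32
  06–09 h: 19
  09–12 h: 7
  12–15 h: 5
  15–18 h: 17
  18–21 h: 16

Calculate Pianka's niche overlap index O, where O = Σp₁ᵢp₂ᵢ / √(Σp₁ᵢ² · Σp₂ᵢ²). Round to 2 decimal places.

Proportions for Crocidura russula (n=184): 49/184=0.2663, 10/184=0.0543, 24/184=0.1304, 49/184=0.2663, 13/184=0.0707, 5/184=0.0272, 34/184=0.1848
Proportions for Sorex minutus (n=104): 8/104=0.0769, 32/104=0.3077, 19/104=0.1827, 7/104=0.0673, 5/104=0.0481, 17/104=0.1635, 16/104=0.1538
Σ p₁ᵢp₂ᵢ = 0.020478 + 0.016708 + 0.023824 + 0.017922 + 0.003401 + 0.004447 + 0.028422 = 0.115202
Σp_1ᵢ² = 0.2663² + 0.0543² + 0.1304² + 0.2663² + 0.0707² + 0.0272² + 0.1848² = 0.070916 + 0.002948 + 0.017004 + 0.070916 + 0.004998 + 0.000740 + 0.034151 = 0.201673
Σp_2ᵢ² = 0.0769² + 0.3077² + 0.1827² + 0.0673² + 0.0481² + 0.1635² + 0.1538² = 0.005914 + 0.094679 + 0.033379 + 0.004529 + 0.002314 + 0.026732 + 0.023654 = 0.191201
O = 0.115202 / √(0.201673 × 0.191201) = 0.115202 / 0.1963672 = 0.5867

0.59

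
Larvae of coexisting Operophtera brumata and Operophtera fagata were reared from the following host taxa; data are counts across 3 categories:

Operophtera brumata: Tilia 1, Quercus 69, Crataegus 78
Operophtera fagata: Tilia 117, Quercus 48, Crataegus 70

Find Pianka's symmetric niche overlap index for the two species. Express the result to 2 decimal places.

Proportions for Operophtera brumata (n=148): 1/148=0.0068, 69/148=0.4662, 78/148=0.5270
Proportions for Operophtera fagata (n=235): 117/235=0.4979, 48/235=0.2043, 70/235=0.2979
Σ p₁ᵢp₂ᵢ = 0.003386 + 0.095245 + 0.156993 = 0.255624
Σp_1ᵢ² = 0.0068² + 0.4662² + 0.5270² = 0.000046 + 0.217342 + 0.277729 = 0.495117
Σp_2ᵢ² = 0.4979² + 0.2043² + 0.2979² = 0.247904 + 0.041738 + 0.088744 = 0.378386
O = 0.255624 / √(0.495117 × 0.378386) = 0.255624 / 0.4328341 = 0.5906

0.59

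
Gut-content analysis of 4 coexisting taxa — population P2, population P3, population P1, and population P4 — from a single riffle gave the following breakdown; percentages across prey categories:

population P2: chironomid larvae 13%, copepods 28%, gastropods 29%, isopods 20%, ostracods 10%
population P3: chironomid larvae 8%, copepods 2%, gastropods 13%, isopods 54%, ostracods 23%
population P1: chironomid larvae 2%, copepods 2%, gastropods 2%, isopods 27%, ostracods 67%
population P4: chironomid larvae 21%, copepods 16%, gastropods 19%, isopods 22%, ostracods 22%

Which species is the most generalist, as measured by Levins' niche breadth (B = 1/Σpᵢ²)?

population P4

Convert percentages to proportions (divide by 100).
Σp_P2ᵢ² = 0.13² + 0.28² + 0.29² + 0.20² + 0.10² = 0.0169 + 0.0784 + 0.0841 + 0.0400 + 0.0100 = 0.2294
B_P2 = 1 / 0.2294 = 4.3592
Σp_P3ᵢ² = 0.08² + 0.02² + 0.13² + 0.54² + 0.23² = 0.0064 + 0.0004 + 0.0169 + 0.2916 + 0.0529 = 0.3682
B_P3 = 1 / 0.3682 = 2.7159
Σp_P1ᵢ² = 0.02² + 0.02² + 0.02² + 0.27² + 0.67² = 0.0004 + 0.0004 + 0.0004 + 0.0729 + 0.4489 = 0.5230
B_P1 = 1 / 0.5230 = 1.9120
Σp_P4ᵢ² = 0.21² + 0.16² + 0.19² + 0.22² + 0.22² = 0.0441 + 0.0256 + 0.0361 + 0.0484 + 0.0484 = 0.2026
B_P4 = 1 / 0.2026 = 4.9358
Highest B → broadest niche (most generalist): population P4 (B = 4.94).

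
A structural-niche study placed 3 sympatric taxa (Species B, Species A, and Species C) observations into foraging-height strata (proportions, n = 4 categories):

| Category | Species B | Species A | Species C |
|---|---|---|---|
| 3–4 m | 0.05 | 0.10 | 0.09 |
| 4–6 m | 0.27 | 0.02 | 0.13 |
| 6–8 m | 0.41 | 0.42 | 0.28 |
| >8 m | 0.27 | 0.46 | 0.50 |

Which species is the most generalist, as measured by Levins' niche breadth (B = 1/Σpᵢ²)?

Σp_Bᵢ² = 0.05² + 0.27² + 0.41² + 0.27² = 0.0025 + 0.0729 + 0.1681 + 0.0729 = 0.3164
B_B = 1 / 0.3164 = 3.1606
Σp_Aᵢ² = 0.10² + 0.02² + 0.42² + 0.46² = 0.0100 + 0.0004 + 0.1764 + 0.2116 = 0.3984
B_A = 1 / 0.3984 = 2.5100
Σp_Cᵢ² = 0.09² + 0.13² + 0.28² + 0.50² = 0.0081 + 0.0169 + 0.0784 + 0.2500 = 0.3534
B_C = 1 / 0.3534 = 2.8297
Highest B → broadest niche (most generalist): Species B (B = 3.16).

Species B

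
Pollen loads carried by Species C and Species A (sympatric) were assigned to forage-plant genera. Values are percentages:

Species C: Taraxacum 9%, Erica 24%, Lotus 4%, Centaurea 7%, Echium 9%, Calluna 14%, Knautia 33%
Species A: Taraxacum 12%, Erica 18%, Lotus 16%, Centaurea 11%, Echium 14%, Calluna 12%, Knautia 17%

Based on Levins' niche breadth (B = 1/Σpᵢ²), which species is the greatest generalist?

Species A

Convert percentages to proportions (divide by 100).
Σp_Cᵢ² = 0.09² + 0.24² + 0.04² + 0.07² + 0.09² + 0.14² + 0.33² = 0.0081 + 0.0576 + 0.0016 + 0.0049 + 0.0081 + 0.0196 + 0.1089 = 0.2088
B_C = 1 / 0.2088 = 4.7893
Σp_Aᵢ² = 0.12² + 0.18² + 0.16² + 0.11² + 0.14² + 0.12² + 0.17² = 0.0144 + 0.0324 + 0.0256 + 0.0121 + 0.0196 + 0.0144 + 0.0289 = 0.1474
B_A = 1 / 0.1474 = 6.7843
Highest B → broadest niche (most generalist): Species A (B = 6.78).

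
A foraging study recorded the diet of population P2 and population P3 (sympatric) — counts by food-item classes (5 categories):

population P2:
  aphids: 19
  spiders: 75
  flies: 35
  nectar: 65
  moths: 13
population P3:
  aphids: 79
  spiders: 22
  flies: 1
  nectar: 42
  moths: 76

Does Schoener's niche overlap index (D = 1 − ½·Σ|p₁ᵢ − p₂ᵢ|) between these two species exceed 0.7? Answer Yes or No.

Proportions for population P2 (n=207): 19/207=0.0918, 75/207=0.3623, 35/207=0.1691, 65/207=0.3140, 13/207=0.0628
Proportions for population P3 (n=220): 79/220=0.3591, 22/220=0.1000, 1/220=0.0045, 42/220=0.1909, 76/220=0.3455
Σ|p₁ᵢ − p₂ᵢ| = 0.2673 + 0.2623 + 0.1646 + 0.1231 + 0.2827 = 1.1000
D = 1 − ½ × 1.1000 = 1 − 0.55000 = 0.45000
D = 0.45000 < 0.7 → No.

No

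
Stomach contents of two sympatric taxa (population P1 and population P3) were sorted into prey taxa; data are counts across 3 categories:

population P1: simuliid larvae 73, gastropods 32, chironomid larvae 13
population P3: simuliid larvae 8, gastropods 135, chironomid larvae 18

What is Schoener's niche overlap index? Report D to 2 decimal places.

0.43

Proportions for population P1 (n=118): 73/118=0.6186, 32/118=0.2712, 13/118=0.1102
Proportions for population P3 (n=161): 8/161=0.0497, 135/161=0.8385, 18/161=0.1118
Σ|p₁ᵢ − p₂ᵢ| = 0.5689 + 0.5673 + 0.0016 = 1.1378
D = 1 − ½ × 1.1378 = 1 − 0.56890 = 0.43110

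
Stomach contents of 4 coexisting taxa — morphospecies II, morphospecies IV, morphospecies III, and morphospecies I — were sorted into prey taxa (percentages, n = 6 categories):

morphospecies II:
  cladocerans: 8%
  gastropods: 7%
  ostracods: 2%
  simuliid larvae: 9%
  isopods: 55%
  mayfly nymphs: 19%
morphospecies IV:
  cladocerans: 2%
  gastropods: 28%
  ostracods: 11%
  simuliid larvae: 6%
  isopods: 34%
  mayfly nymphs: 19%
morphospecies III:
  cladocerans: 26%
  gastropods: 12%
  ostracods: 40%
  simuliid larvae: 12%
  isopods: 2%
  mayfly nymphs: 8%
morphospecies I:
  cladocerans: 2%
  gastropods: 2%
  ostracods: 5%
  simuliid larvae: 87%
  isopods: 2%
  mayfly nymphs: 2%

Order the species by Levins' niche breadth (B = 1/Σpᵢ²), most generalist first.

morphospecies IV > morphospecies III > morphospecies II > morphospecies I

Convert percentages to proportions (divide by 100).
Σp_IIᵢ² = 0.08² + 0.07² + 0.02² + 0.09² + 0.55² + 0.19² = 0.0064 + 0.0049 + 0.0004 + 0.0081 + 0.3025 + 0.0361 = 0.3584
B_II = 1 / 0.3584 = 2.7902
Σp_IVᵢ² = 0.02² + 0.28² + 0.11² + 0.06² + 0.34² + 0.19² = 0.0004 + 0.0784 + 0.0121 + 0.0036 + 0.1156 + 0.0361 = 0.2462
B_IV = 1 / 0.2462 = 4.0617
Σp_IIIᵢ² = 0.26² + 0.12² + 0.40² + 0.12² + 0.02² + 0.08² = 0.0676 + 0.0144 + 0.1600 + 0.0144 + 0.0004 + 0.0064 = 0.2632
B_III = 1 / 0.2632 = 3.7994
Σp_Iᵢ² = 0.02² + 0.02² + 0.05² + 0.87² + 0.02² + 0.02² = 0.0004 + 0.0004 + 0.0025 + 0.7569 + 0.0004 + 0.0004 = 0.7610
B_I = 1 / 0.7610 = 1.3141
Ranking by B (broadest → narrowest): morphospecies IV (4.06) > morphospecies III (3.80) > morphospecies II (2.79) > morphospecies I (1.31)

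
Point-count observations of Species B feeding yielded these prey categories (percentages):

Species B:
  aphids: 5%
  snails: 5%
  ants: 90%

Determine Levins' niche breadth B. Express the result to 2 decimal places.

1.23

Convert percentages to proportions (divide by 100).
Σpᵢ² = 0.05² + 0.05² + 0.90² = 0.0025 + 0.0025 + 0.8100 = 0.8150
B = 1 / 0.8150 = 1.2270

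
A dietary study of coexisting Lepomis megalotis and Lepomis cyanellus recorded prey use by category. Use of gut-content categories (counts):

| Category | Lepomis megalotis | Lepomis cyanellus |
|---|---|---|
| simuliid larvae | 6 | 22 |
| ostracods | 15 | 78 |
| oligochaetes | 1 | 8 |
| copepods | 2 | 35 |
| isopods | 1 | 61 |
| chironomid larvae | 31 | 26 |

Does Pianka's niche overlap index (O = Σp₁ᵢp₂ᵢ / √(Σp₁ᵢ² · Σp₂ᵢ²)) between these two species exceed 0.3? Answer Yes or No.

Yes

Proportions for Lepomis megalotis (n=56): 6/56=0.1071, 15/56=0.2679, 1/56=0.0179, 2/56=0.0357, 1/56=0.0179, 31/56=0.5536
Proportions for Lepomis cyanellus (n=230): 22/230=0.0957, 78/230=0.3391, 8/230=0.0348, 35/230=0.1522, 61/230=0.2652, 26/230=0.1130
Σ p₁ᵢp₂ᵢ = 0.010249 + 0.090845 + 0.000623 + 0.005434 + 0.004747 + 0.062557 = 0.174455
Σp_1ᵢ² = 0.1071² + 0.2679² + 0.0179² + 0.0357² + 0.0179² + 0.5536² = 0.011470 + 0.071770 + 0.000320 + 0.001274 + 0.000320 + 0.306473 = 0.391627
Σp_2ᵢ² = 0.0957² + 0.3391² + 0.0348² + 0.1522² + 0.2652² + 0.1130² = 0.009158 + 0.114989 + 0.001211 + 0.023165 + 0.070331 + 0.012769 = 0.231623
O = 0.174455 / √(0.391627 × 0.231623) = 0.174455 / 0.3011807 = 0.5792
O = 0.5792 > 0.3 → Yes.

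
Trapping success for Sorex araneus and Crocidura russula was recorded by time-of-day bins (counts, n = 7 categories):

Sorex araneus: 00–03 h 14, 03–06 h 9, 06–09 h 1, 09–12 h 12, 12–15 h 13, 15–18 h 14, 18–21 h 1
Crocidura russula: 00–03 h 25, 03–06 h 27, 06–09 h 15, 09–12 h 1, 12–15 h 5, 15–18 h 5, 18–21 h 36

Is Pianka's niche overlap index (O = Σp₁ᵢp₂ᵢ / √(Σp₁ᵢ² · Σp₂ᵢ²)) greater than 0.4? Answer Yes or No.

Yes

Proportions for Sorex araneus (n=64): 14/64=0.2188, 9/64=0.1406, 1/64=0.0156, 12/64=0.1875, 13/64=0.2031, 14/64=0.2188, 1/64=0.0156
Proportions for Crocidura russula (n=114): 25/114=0.2193, 27/114=0.2368, 15/114=0.1316, 1/114=0.0088, 5/114=0.0439, 5/114=0.0439, 36/114=0.3158
Σ p₁ᵢp₂ᵢ = 0.047983 + 0.033294 + 0.002053 + 0.001650 + 0.008916 + 0.009605 + 0.004926 = 0.108427
Σp_1ᵢ² = 0.2188² + 0.1406² + 0.0156² + 0.1875² + 0.2031² + 0.2188² + 0.0156² = 0.047873 + 0.019768 + 0.000243 + 0.035156 + 0.041250 + 0.047873 + 0.000243 = 0.192406
Σp_2ᵢ² = 0.2193² + 0.2368² + 0.1316² + 0.0088² + 0.0439² + 0.0439² + 0.3158² = 0.048092 + 0.056074 + 0.017319 + 0.000077 + 0.001927 + 0.001927 + 0.099730 = 0.225146
O = 0.108427 / √(0.192406 × 0.225146) = 0.108427 / 0.2081332 = 0.5210
O = 0.5210 > 0.4 → Yes.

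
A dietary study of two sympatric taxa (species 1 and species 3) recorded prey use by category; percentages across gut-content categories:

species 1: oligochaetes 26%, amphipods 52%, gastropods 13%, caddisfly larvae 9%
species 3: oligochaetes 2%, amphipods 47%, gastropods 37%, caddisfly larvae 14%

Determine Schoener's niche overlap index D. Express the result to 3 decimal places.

0.710

Convert percentages to proportions (divide by 100).
Σ|p₁ᵢ − p₂ᵢ| = 0.24 + 0.05 + 0.24 + 0.05 = 0.58
D = 1 − ½ × 0.58 = 1 − 0.290 = 0.71000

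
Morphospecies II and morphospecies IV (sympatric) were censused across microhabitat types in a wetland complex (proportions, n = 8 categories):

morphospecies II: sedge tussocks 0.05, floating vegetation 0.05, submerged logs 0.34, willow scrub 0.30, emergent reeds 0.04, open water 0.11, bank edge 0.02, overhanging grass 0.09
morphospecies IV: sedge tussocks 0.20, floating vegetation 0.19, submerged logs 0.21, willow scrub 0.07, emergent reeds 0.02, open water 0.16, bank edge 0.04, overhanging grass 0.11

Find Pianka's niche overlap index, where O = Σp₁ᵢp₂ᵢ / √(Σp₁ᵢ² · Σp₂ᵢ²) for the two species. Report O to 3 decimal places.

Σ p₁ᵢp₂ᵢ = 0.0100 + 0.0095 + 0.0714 + 0.0210 + 0.0008 + 0.0176 + 0.0008 + 0.0099 = 0.1410
Σp_1ᵢ² = 0.05² + 0.05² + 0.34² + 0.30² + 0.04² + 0.11² + 0.02² + 0.09² = 0.0025 + 0.0025 + 0.1156 + 0.0900 + 0.0016 + 0.0121 + 0.0004 + 0.0081 = 0.2328
Σp_2ᵢ² = 0.20² + 0.19² + 0.21² + 0.07² + 0.02² + 0.16² + 0.04² + 0.11² = 0.0400 + 0.0361 + 0.0441 + 0.0049 + 0.0004 + 0.0256 + 0.0016 + 0.0121 = 0.1648
O = 0.1410 / √(0.2328 × 0.1648) = 0.1410 / 0.195871 = 0.71986

0.720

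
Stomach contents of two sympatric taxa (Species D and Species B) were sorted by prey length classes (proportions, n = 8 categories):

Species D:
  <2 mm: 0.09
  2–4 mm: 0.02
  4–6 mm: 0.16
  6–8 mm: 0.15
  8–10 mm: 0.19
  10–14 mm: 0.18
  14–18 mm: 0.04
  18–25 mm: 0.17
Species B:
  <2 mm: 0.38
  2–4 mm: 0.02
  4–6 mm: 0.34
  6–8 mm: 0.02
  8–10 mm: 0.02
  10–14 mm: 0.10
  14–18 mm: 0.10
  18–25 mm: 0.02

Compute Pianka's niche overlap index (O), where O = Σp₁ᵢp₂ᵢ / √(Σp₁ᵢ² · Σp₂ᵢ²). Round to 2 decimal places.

Σ p₁ᵢp₂ᵢ = 0.0342 + 0.0004 + 0.0544 + 0.0030 + 0.0038 + 0.0180 + 0.0040 + 0.0034 = 0.1212
Σp_1ᵢ² = 0.09² + 0.02² + 0.16² + 0.15² + 0.19² + 0.18² + 0.04² + 0.17² = 0.0081 + 0.0004 + 0.0256 + 0.0225 + 0.0361 + 0.0324 + 0.0016 + 0.0289 = 0.1556
Σp_2ᵢ² = 0.38² + 0.02² + 0.34² + 0.02² + 0.02² + 0.10² + 0.10² + 0.02² = 0.1444 + 0.0004 + 0.1156 + 0.0004 + 0.0004 + 0.0100 + 0.0100 + 0.0004 = 0.2816
O = 0.1212 / √(0.1556 × 0.2816) = 0.1212 / 0.20933 = 0.5790

0.58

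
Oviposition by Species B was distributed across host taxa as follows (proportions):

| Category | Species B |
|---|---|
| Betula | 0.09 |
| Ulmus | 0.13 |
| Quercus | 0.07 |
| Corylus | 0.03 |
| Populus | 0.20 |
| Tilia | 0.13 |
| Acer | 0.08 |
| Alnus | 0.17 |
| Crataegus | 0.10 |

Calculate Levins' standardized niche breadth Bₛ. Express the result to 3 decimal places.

0.815

Σpᵢ² = 0.09² + 0.13² + 0.07² + 0.03² + 0.20² + 0.13² + 0.08² + 0.17² + 0.10² = 0.0081 + 0.0169 + 0.0049 + 0.0009 + 0.0400 + 0.0169 + 0.0064 + 0.0289 + 0.0100 = 0.1330
B = 1 / 0.1330 = 7.51880
Bₛ = (B − 1)/(n − 1) = (7.51880 − 1)/(9 − 1) = 6.51880/8 = 0.81485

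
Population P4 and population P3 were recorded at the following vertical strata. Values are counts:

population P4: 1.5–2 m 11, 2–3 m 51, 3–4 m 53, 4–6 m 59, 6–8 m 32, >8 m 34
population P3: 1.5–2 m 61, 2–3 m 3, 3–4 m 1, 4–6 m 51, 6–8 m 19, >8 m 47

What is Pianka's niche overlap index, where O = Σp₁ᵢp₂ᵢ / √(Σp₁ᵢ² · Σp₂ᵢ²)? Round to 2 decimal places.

0.61

Proportions for population P4 (n=240): 11/240=0.0458, 51/240=0.2125, 53/240=0.2208, 59/240=0.2458, 32/240=0.1333, 34/240=0.1417
Proportions for population P3 (n=182): 61/182=0.3352, 3/182=0.0165, 1/182=0.0055, 51/182=0.2802, 19/182=0.1044, 47/182=0.2582
Σ p₁ᵢp₂ᵢ = 0.015352 + 0.003506 + 0.001214 + 0.068873 + 0.013917 + 0.036587 = 0.139449
Σp_1ᵢ² = 0.0458² + 0.2125² + 0.2208² + 0.2458² + 0.1333² + 0.1417² = 0.002098 + 0.045156 + 0.048753 + 0.060418 + 0.017769 + 0.020079 = 0.194273
Σp_2ᵢ² = 0.3352² + 0.0165² + 0.0055² + 0.2802² + 0.1044² + 0.2582² = 0.112359 + 0.000272 + 0.000030 + 0.078512 + 0.010899 + 0.066667 = 0.268739
O = 0.139449 / √(0.194273 × 0.268739) = 0.139449 / 0.2284923 = 0.6103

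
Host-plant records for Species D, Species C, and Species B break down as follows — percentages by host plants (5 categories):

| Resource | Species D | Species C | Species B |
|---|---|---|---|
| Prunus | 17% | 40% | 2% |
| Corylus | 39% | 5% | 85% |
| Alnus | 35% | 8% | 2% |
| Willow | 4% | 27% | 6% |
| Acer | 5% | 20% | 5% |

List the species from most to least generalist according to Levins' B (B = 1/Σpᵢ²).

Species C > Species D > Species B

Convert percentages to proportions (divide by 100).
Σp_Dᵢ² = 0.17² + 0.39² + 0.35² + 0.04² + 0.05² = 0.0289 + 0.1521 + 0.1225 + 0.0016 + 0.0025 = 0.3076
B_D = 1 / 0.3076 = 3.2510
Σp_Cᵢ² = 0.40² + 0.05² + 0.08² + 0.27² + 0.20² = 0.1600 + 0.0025 + 0.0064 + 0.0729 + 0.0400 = 0.2818
B_C = 1 / 0.2818 = 3.5486
Σp_Bᵢ² = 0.02² + 0.85² + 0.02² + 0.06² + 0.05² = 0.0004 + 0.7225 + 0.0004 + 0.0036 + 0.0025 = 0.7294
B_B = 1 / 0.7294 = 1.3710
Ranking by B (broadest → narrowest): Species C (3.55) > Species D (3.25) > Species B (1.37)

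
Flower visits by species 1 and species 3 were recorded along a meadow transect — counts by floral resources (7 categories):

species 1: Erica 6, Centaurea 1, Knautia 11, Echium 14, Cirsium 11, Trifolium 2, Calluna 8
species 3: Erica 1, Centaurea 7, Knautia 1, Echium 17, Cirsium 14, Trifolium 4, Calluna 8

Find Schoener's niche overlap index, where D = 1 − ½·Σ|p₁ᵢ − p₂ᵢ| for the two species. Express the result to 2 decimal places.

0.72

Proportions for species 1 (n=53): 6/53=0.1132, 1/53=0.0189, 11/53=0.2075, 14/53=0.2642, 11/53=0.2075, 2/53=0.0377, 8/53=0.1509
Proportions for species 3 (n=52): 1/52=0.0192, 7/52=0.1346, 1/52=0.0192, 17/52=0.3269, 14/52=0.2692, 4/52=0.0769, 8/52=0.1538
Σ|p₁ᵢ − p₂ᵢ| = 0.0940 + 0.1157 + 0.1883 + 0.0627 + 0.0617 + 0.0392 + 0.0029 = 0.5645
D = 1 − ½ × 0.5645 = 1 − 0.28225 = 0.71775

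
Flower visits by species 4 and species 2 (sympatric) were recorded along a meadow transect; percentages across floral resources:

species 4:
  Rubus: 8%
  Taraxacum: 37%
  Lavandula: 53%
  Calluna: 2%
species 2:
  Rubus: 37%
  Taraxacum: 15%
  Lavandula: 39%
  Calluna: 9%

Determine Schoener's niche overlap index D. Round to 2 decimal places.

0.64

Convert percentages to proportions (divide by 100).
Σ|p₁ᵢ − p₂ᵢ| = 0.29 + 0.22 + 0.14 + 0.07 = 0.72
D = 1 − ½ × 0.72 = 1 − 0.360 = 0.6400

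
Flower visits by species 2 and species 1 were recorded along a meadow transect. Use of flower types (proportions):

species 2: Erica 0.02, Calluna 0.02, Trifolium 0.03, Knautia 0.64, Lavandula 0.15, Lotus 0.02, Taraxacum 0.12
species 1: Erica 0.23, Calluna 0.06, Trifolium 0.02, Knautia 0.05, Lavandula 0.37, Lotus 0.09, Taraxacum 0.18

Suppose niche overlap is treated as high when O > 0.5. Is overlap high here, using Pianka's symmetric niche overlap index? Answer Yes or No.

No

Σ p₁ᵢp₂ᵢ = 0.0046 + 0.0012 + 0.0006 + 0.0320 + 0.0555 + 0.0018 + 0.0216 = 0.1173
Σp_1ᵢ² = 0.02² + 0.02² + 0.03² + 0.64² + 0.15² + 0.02² + 0.12² = 0.0004 + 0.0004 + 0.0009 + 0.4096 + 0.0225 + 0.0004 + 0.0144 = 0.4486
Σp_2ᵢ² = 0.23² + 0.06² + 0.02² + 0.05² + 0.37² + 0.09² + 0.18² = 0.0529 + 0.0036 + 0.0004 + 0.0025 + 0.1369 + 0.0081 + 0.0324 = 0.2368
O = 0.1173 / √(0.4486 × 0.2368) = 0.1173 / 0.32593 = 0.3599
O = 0.3599 < 0.5 → No.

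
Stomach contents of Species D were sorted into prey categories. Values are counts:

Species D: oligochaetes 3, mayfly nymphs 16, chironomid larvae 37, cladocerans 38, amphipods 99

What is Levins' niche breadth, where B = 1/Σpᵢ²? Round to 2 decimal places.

2.89

Proportions for Species D (n=193): 3/193=0.0155, 16/193=0.0829, 37/193=0.1917, 38/193=0.1969, 99/193=0.5130
Σpᵢ² = 0.0155² + 0.0829² + 0.1917² + 0.1969² + 0.5130² = 0.000240 + 0.006872 + 0.036749 + 0.038770 + 0.263169 = 0.345800
B = 1 / 0.345800 = 2.8918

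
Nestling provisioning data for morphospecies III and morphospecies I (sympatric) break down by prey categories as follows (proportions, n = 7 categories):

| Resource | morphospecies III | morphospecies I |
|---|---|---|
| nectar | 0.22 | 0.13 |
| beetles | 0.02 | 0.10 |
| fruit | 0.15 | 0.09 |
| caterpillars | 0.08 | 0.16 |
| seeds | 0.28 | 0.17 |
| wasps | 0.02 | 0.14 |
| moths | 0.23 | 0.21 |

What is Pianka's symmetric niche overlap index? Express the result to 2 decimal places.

Σ p₁ᵢp₂ᵢ = 0.0286 + 0.0020 + 0.0135 + 0.0128 + 0.0476 + 0.0028 + 0.0483 = 0.1556
Σp_1ᵢ² = 0.22² + 0.02² + 0.15² + 0.08² + 0.28² + 0.02² + 0.23² = 0.0484 + 0.0004 + 0.0225 + 0.0064 + 0.0784 + 0.0004 + 0.0529 = 0.2094
Σp_2ᵢ² = 0.13² + 0.10² + 0.09² + 0.16² + 0.17² + 0.14² + 0.21² = 0.0169 + 0.0100 + 0.0081 + 0.0256 + 0.0289 + 0.0196 + 0.0441 = 0.1532
O = 0.1556 / √(0.2094 × 0.1532) = 0.1556 / 0.17911 = 0.8687

0.87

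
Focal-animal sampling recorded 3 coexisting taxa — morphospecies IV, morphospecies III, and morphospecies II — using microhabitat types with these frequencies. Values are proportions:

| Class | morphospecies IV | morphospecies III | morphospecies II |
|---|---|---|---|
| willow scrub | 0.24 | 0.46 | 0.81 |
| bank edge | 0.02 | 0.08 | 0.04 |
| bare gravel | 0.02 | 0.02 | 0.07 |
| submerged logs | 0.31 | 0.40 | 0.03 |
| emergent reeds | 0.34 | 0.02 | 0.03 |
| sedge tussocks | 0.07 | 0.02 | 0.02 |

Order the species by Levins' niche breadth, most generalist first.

Σp_IVᵢ² = 0.24² + 0.02² + 0.02² + 0.31² + 0.34² + 0.07² = 0.0576 + 0.0004 + 0.0004 + 0.0961 + 0.1156 + 0.0049 = 0.2750
B_IV = 1 / 0.2750 = 3.6364
Σp_IIIᵢ² = 0.46² + 0.08² + 0.02² + 0.40² + 0.02² + 0.02² = 0.2116 + 0.0064 + 0.0004 + 0.1600 + 0.0004 + 0.0004 = 0.3792
B_III = 1 / 0.3792 = 2.6371
Σp_IIᵢ² = 0.81² + 0.04² + 0.07² + 0.03² + 0.03² + 0.02² = 0.6561 + 0.0016 + 0.0049 + 0.0009 + 0.0009 + 0.0004 = 0.6648
B_II = 1 / 0.6648 = 1.5042
Ranking by B (broadest → narrowest): morphospecies IV (3.64) > morphospecies III (2.64) > morphospecies II (1.50)

morphospecies IV > morphospecies III > morphospecies II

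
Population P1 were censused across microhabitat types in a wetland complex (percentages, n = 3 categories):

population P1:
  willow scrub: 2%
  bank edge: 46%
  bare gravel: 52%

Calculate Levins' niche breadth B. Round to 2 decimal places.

2.07

Convert percentages to proportions (divide by 100).
Σpᵢ² = 0.02² + 0.46² + 0.52² = 0.0004 + 0.2116 + 0.2704 = 0.4824
B = 1 / 0.4824 = 2.0730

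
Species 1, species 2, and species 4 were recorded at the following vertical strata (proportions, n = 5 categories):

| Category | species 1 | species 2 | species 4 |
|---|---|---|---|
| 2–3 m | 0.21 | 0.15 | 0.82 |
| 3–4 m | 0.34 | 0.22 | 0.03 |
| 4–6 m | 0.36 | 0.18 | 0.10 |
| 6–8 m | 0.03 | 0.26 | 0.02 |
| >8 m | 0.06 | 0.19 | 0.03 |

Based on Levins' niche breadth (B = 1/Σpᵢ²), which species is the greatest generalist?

Σp_1ᵢ² = 0.21² + 0.34² + 0.36² + 0.03² + 0.06² = 0.0441 + 0.1156 + 0.1296 + 0.0009 + 0.0036 = 0.2938
B_1 = 1 / 0.2938 = 3.4037
Σp_2ᵢ² = 0.15² + 0.22² + 0.18² + 0.26² + 0.19² = 0.0225 + 0.0484 + 0.0324 + 0.0676 + 0.0361 = 0.2070
B_2 = 1 / 0.2070 = 4.8309
Σp_4ᵢ² = 0.82² + 0.03² + 0.10² + 0.02² + 0.03² = 0.6724 + 0.0009 + 0.0100 + 0.0004 + 0.0009 = 0.6846
B_4 = 1 / 0.6846 = 1.4607
Highest B → broadest niche (most generalist): species 2 (B = 4.83).

species 2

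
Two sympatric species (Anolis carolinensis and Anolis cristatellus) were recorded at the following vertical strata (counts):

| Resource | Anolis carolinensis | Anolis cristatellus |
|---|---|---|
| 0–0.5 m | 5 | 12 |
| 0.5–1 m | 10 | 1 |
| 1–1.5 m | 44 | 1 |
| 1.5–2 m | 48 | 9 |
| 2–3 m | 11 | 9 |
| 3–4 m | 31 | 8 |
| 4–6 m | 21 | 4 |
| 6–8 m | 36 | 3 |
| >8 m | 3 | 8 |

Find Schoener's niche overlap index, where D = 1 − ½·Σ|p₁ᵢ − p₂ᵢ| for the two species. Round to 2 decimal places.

0.56

Proportions for Anolis carolinensis (n=209): 5/209=0.0239, 10/209=0.0478, 44/209=0.2105, 48/209=0.2297, 11/209=0.0526, 31/209=0.1483, 21/209=0.1005, 36/209=0.1722, 3/209=0.0144
Proportions for Anolis cristatellus (n=55): 12/55=0.2182, 1/55=0.0182, 1/55=0.0182, 9/55=0.1636, 9/55=0.1636, 8/55=0.1455, 4/55=0.0727, 3/55=0.0545, 8/55=0.1455
Σ|p₁ᵢ − p₂ᵢ| = 0.1943 + 0.0296 + 0.1923 + 0.0661 + 0.1110 + 0.0028 + 0.0278 + 0.1177 + 0.1311 = 0.8727
D = 1 − ½ × 0.8727 = 1 − 0.43635 = 0.56365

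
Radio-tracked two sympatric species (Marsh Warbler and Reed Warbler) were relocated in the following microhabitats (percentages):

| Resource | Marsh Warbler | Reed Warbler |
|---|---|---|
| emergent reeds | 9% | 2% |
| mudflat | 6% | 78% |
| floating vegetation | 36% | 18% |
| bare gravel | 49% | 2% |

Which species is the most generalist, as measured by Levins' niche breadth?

Convert percentages to proportions (divide by 100).
Σp_Marsᵢ² = 0.09² + 0.06² + 0.36² + 0.49² = 0.0081 + 0.0036 + 0.1296 + 0.2401 = 0.3814
B_Mars = 1 / 0.3814 = 2.6219
Σp_Reedᵢ² = 0.02² + 0.78² + 0.18² + 0.02² = 0.0004 + 0.6084 + 0.0324 + 0.0004 = 0.6416
B_Reed = 1 / 0.6416 = 1.5586
Highest B → broadest niche (most generalist): Marsh Warbler (B = 2.62).

Marsh Warbler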